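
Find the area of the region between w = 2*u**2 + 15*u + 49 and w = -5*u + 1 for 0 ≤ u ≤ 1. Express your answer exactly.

On [0, 1], (2*u**2 + 15*u + 49) - (-5*u + 1) = 2*u**2 + 20*u + 48 is ≥ 0 throughout, so the area is a single integral of |2*u**2 + 20*u + 48|.
∫[0,1] (2*u**2 + 20*u + 48) du = 176/3.

176/3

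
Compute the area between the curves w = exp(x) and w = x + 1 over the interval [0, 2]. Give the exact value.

On [0, 2], (exp(x)) - (x + 1) = -x + exp(x) - 1 is ≥ 0 throughout, so the area is a single integral of |-x + exp(x) - 1|.
∫[0,2] (-x + exp(x) - 1) dx = -5 + exp(2).

-5 + exp(2)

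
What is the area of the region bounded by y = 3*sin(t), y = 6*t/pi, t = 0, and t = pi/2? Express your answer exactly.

3 - 3*pi/4

On [0, pi/2], (3*sin(t)) - (6*t/pi) = -6*t/pi + 3*sin(t) is ≥ 0 throughout, so the area is a single integral of |-6*t/pi + 3*sin(t)|.
∫[0,pi/2] (-6*t/pi + 3*sin(t)) dt = 3 - 3*pi/4.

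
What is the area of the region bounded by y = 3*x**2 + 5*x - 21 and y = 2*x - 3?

125/2

Set the curves equal: 3*x**2 + 5*x - 21 = 2*x - 3, so 3*x**2 + 3*x - 18 = 0, which factors as 3*(x - 2)*(x + 3) = 0. The curves meet at x = -3, 2.
On [-3, 2], y = 2*x - 3 is on top; that piece has area ∫[-3,2] (-(3*x**2 + 3*x - 18)) dx = 125/2.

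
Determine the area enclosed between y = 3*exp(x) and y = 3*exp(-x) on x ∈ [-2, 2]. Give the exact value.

-12 + 6*exp(-2) + 6*exp(2)

The difference (3*exp(x)) - (3*exp(-x)) = 3*exp(x) - 3*exp(-x) changes sign at x = 0 inside [-2, 2], so split the integral there.
∫[-2,0] (3*exp(x) - 3*exp(-x)) dx = -3*exp(2) - 3*exp(-2) + 6; the area of that piece is -6 + 3*exp(-2) + 3*exp(2).
∫[0,2] (3*exp(x) - 3*exp(-x)) dx = -6 + 3*exp(-2) + 3*exp(2).
Total area = (-6 + 3*exp(-2) + 3*exp(2)) + (-6 + 3*exp(-2) + 3*exp(2)) = -12 + 6*exp(-2) + 6*exp(2).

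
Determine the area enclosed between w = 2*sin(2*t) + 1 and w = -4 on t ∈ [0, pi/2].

On [0, pi/2], (2*sin(2*t) + 1) - (-4) = 2*sin(2*t) + 5 is ≥ 0 throughout, so the area is a single integral of |2*sin(2*t) + 5|.
∫[0,pi/2] (2*sin(2*t) + 5) dt = 2 + 5*pi/2.

2 + 5*pi/2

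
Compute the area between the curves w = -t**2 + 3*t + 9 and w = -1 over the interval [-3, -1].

7

The difference (-t**2 + 3*t + 9) - (-1) = -t**2 + 3*t + 10 changes sign at t = -2 inside [-3, -1], so split the integral there.
∫[-3,-2] (-t**2 + 3*t + 10) dt = -23/6; the area of that piece is 23/6.
∫[-2,-1] (-t**2 + 3*t + 10) dt = 19/6.
Total area = 23/6 + 19/6 = 7.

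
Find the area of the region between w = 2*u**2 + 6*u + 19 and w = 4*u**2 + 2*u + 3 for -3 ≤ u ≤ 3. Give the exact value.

220/3

The difference (2*u**2 + 6*u + 19) - (4*u**2 + 2*u + 3) = -2*u**2 + 4*u + 16 changes sign at u = -2 inside [-3, 3], so split the integral there.
∫[-3,-2] (-2*u**2 + 4*u + 16) du = -20/3; the area of that piece is 20/3.
∫[-2,3] (-2*u**2 + 4*u + 16) du = 200/3.
Total area = 20/3 + 200/3 = 220/3.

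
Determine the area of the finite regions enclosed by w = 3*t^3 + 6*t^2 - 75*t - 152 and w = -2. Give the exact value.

2459/2

Set the curves equal: 3*t^3 + 6*t^2 - 75*t - 152 = -2, so 3*t^3 + 6*t^2 - 75*t - 150 = 0, which factors as 3*(t - 5)*(t + 2)*(t + 5) = 0. The curves meet at t = -5, -2, 5.
On [-5, -2], w = 3*t^3 + 6*t^2 - 75*t - 152 is on top; that piece has area ∫[-5,-2] (3*t^3 + 6*t^2 - 75*t - 150) dt = 459/4.
On [-2, 5], w = -2 is on top; that piece has area ∫[-2,5] (-(3*t^3 + 6*t^2 - 75*t - 150)) dt = 4459/4.
Total enclosed area = 459/4 + 4459/4 = 2459/2.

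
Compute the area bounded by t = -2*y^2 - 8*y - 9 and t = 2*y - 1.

9

Both boundary curves give t as a function of y, so integrate with respect to y. Setting them equal: -2*y^2 - 10*y - 8 = 0, i.e. -2*(y + 1)*(y + 4) = 0, so they meet at y = -4, -1.
For y in [-4, -1], t = -2*y^2 - 8*y - 9 is on the right; area = ∫[-4,-1] (-2*y^2 - 10*y - 8) dy = 9.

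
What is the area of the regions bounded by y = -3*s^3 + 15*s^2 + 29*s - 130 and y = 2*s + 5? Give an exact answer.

Set the curves equal: -3*s^3 + 15*s^2 + 29*s - 130 = 2*s + 5, so -3*s^3 + 15*s^2 + 27*s - 135 = 0, which factors as -3*(s - 5)*(s - 3)*(s + 3) = 0. The curves meet at s = -3, 3, 5.
On [-3, 3], y = 2*s + 5 is on top; that piece has area ∫[-3,3] (-(-3*s^3 + 15*s^2 + 27*s - 135)) ds = 540.
On [3, 5], y = -3*s^3 + 15*s^2 + 29*s - 130 is on top; that piece has area ∫[3,5] (-3*s^3 + 15*s^2 + 27*s - 135) ds = 28.
Total enclosed area = 540 + 28 = 568.

568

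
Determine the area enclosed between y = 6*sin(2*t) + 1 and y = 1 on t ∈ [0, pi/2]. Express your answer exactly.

On [0, pi/2], (6*sin(2*t) + 1) - (1) = 6*sin(2*t) is ≥ 0 throughout, so the area is a single integral of |6*sin(2*t)|.
∫[0,pi/2] (6*sin(2*t)) dt = 6.

6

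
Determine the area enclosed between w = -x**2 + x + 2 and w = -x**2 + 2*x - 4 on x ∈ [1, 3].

8

On [1, 3], (-x**2 + x + 2) - (-x**2 + 2*x - 4) = -x + 6 is ≥ 0 throughout, so the area is a single integral of |-x + 6|.
∫[1,3] (-x + 6) dx = 8.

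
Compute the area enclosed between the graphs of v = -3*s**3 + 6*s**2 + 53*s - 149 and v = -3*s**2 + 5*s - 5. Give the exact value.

1551/2

Set the curves equal: -3*s**3 + 6*s**2 + 53*s - 149 = -3*s**2 + 5*s - 5, so -3*s**3 + 9*s**2 + 48*s - 144 = 0, which factors as -3*(s - 4)*(s - 3)*(s + 4) = 0. The curves meet at s = -4, 3, 4.
On [-4, 3], v = -3*s**2 + 5*s - 5 is on top; that piece has area ∫[-4,3] (-(-3*s**3 + 9*s**2 + 48*s - 144)) ds = 3087/4.
On [3, 4], v = -3*s**3 + 6*s**2 + 53*s - 149 is on top; that piece has area ∫[3,4] (-3*s**3 + 9*s**2 + 48*s - 144) ds = 15/4.
Total enclosed area = 3087/4 + 15/4 = 1551/2.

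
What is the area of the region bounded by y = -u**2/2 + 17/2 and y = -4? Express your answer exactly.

250/3

Set the curves equal: -u**2/2 + 17/2 = -4, so -u**2/2 + 25/2 = 0, which factors as -(u - 5)*(u + 5)/2 = 0. The curves meet at u = -5, 5.
On [-5, 5], y = -u**2/2 + 17/2 is on top; that piece has area ∫[-5,5] (-u**2/2 + 25/2) du = 250/3.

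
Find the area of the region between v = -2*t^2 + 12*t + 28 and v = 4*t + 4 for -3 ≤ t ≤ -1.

16

The difference (-2*t^2 + 12*t + 28) - (4*t + 4) = -2*t^2 + 8*t + 24 changes sign at t = -2 inside [-3, -1], so split the integral there.
∫[-3,-2] (-2*t^2 + 8*t + 24) dt = -26/3; the area of that piece is 26/3.
∫[-2,-1] (-2*t^2 + 8*t + 24) dt = 22/3.
Total area = 26/3 + 22/3 = 16.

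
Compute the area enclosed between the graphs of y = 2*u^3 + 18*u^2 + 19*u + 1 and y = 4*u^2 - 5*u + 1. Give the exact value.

Set the curves equal: 2*u^3 + 18*u^2 + 19*u + 1 = 4*u^2 - 5*u + 1, so 2*u^3 + 14*u^2 + 24*u = 0, which factors as 2*u*(u + 3)*(u + 4) = 0. The curves meet at u = -4, -3, 0.
On [-4, -3], y = 2*u^3 + 18*u^2 + 19*u + 1 is on top; that piece has area ∫[-4,-3] (2*u^3 + 14*u^2 + 24*u) du = 7/6.
On [-3, 0], y = 4*u^2 - 5*u + 1 is on top; that piece has area ∫[-3,0] (-(2*u^3 + 14*u^2 + 24*u)) du = 45/2.
Total enclosed area = 7/6 + 45/2 = 71/3.

71/3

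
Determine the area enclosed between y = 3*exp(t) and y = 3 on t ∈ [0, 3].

-12 + 3*exp(3)

On [0, 3], (3*exp(t)) - (3) = 3*exp(t) - 3 is ≥ 0 throughout, so the area is a single integral of |3*exp(t) - 3|.
∫[0,3] (3*exp(t) - 3) dt = -12 + 3*exp(3).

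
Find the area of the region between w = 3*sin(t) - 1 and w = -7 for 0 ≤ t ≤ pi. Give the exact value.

On [0, pi], (3*sin(t) - 1) - (-7) = 3*sin(t) + 6 is ≥ 0 throughout, so the area is a single integral of |3*sin(t) + 6|.
∫[0,pi] (3*sin(t) + 6) dt = 6 + 6*pi.

6 + 6*pi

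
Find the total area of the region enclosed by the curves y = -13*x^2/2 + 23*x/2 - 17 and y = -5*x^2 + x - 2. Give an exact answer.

Set the curves equal: -13*x^2/2 + 23*x/2 - 17 = -5*x^2 + x - 2, so -3*x^2/2 + 21*x/2 - 15 = 0, which factors as -3*(x - 5)*(x - 2)/2 = 0. The curves meet at x = 2, 5.
On [2, 5], y = -13*x^2/2 + 23*x/2 - 17 is on top; that piece has area ∫[2,5] (-3*x^2/2 + 21*x/2 - 15) dx = 27/4.

27/4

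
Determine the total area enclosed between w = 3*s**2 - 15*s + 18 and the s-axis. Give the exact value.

The curve meets the s-axis where 3*s**2 - 15*s + 18 = 0, i.e. 3*(s - 3)*(s - 2) = 0, at s = 2, 3.
On [2, 3] the curve lies below the axis; ∫[2,3] (3*s**2 - 15*s + 18) ds = -1/2, giving area 1/2.

1/2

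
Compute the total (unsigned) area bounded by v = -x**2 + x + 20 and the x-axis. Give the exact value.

The curve meets the x-axis where -x**2 + x + 20 = 0, i.e. -(x - 5)*(x + 4) = 0, at x = -4, 5.
On [-4, 5] the curve lies above the axis; ∫[-4,5] (-x**2 + x + 20) dx = 243/2, giving area 243/2.

243/2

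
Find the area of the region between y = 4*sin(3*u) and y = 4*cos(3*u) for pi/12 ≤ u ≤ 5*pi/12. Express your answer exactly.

8*sqrt(2)/3

On [pi/12, 5*pi/12], (4*sin(3*u)) - (4*cos(3*u)) = 4*sin(3*u) - 4*cos(3*u) is ≥ 0 throughout, so the area is a single integral of |4*sin(3*u) - 4*cos(3*u)|.
∫[pi/12,5*pi/12] (4*sin(3*u) - 4*cos(3*u)) du = 8*sqrt(2)/3.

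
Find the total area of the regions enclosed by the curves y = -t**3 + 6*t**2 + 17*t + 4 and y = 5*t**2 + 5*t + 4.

937/12

Set the curves equal: -t**3 + 6*t**2 + 17*t + 4 = 5*t**2 + 5*t + 4, so -t**3 + t**2 + 12*t = 0, which factors as -t*(t - 4)*(t + 3) = 0. The curves meet at t = -3, 0, 4.
On [-3, 0], y = 5*t**2 + 5*t + 4 is on top; that piece has area ∫[-3,0] (-(-t**3 + t**2 + 12*t)) dt = 99/4.
On [0, 4], y = -t**3 + 6*t**2 + 17*t + 4 is on top; that piece has area ∫[0,4] (-t**3 + t**2 + 12*t) dt = 160/3.
Total enclosed area = 99/4 + 160/3 = 937/12.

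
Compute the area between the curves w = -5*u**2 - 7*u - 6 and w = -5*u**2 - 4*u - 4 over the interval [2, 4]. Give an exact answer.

On [2, 4], (-5*u**2 - 7*u - 6) - (-5*u**2 - 4*u - 4) = -3*u - 2 is ≤ 0 throughout, so the area is a single integral of |-3*u - 2|.
∫[2,4] (-3*u - 2) du = -22; the area of that piece is 22.

22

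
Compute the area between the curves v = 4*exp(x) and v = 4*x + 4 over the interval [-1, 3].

-32 - 4*exp(-1) + 4*exp(3)

On [-1, 3], (4*exp(x)) - (4*x + 4) = -4*x + 4*exp(x) - 4 is ≥ 0 throughout, so the area is a single integral of |-4*x + 4*exp(x) - 4|.
∫[-1,3] (-4*x + 4*exp(x) - 4) dx = -32 - 4*exp(-1) + 4*exp(3).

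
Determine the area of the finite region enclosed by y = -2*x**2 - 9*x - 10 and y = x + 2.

Set the curves equal: -2*x**2 - 9*x - 10 = x + 2, so -2*x**2 - 10*x - 12 = 0, which factors as -2*(x + 2)*(x + 3) = 0. The curves meet at x = -3, -2.
On [-3, -2], y = -2*x**2 - 9*x - 10 is on top; that piece has area ∫[-3,-2] (-2*x**2 - 10*x - 12) dx = 1/3.

1/3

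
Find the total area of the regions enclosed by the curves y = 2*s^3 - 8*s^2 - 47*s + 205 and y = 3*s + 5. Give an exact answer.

Set the curves equal: 2*s^3 - 8*s^2 - 47*s + 205 = 3*s + 5, so 2*s^3 - 8*s^2 - 50*s + 200 = 0, which factors as 2*(s - 5)*(s - 4)*(s + 5) = 0. The curves meet at s = -5, 4, 5.
On [-5, 4], y = 2*s^3 - 8*s^2 - 47*s + 205 is on top; that piece has area ∫[-5,4] (2*s^3 - 8*s^2 - 50*s + 200) ds = 2673/2.
On [4, 5], y = 3*s + 5 is on top; that piece has area ∫[4,5] (-(2*s^3 - 8*s^2 - 50*s + 200)) ds = 19/6.
Total enclosed area = 2673/2 + 19/6 = 4019/3.

4019/3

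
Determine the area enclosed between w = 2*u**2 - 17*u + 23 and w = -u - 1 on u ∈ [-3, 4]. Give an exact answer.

The difference (2*u**2 - 17*u + 23) - (-u - 1) = 2*u**2 - 16*u + 24 changes sign at u = 2 inside [-3, 4], so split the integral there.
∫[-3,2] (2*u**2 - 16*u + 24) du = 550/3.
∫[2,4] (2*u**2 - 16*u + 24) du = -32/3; the area of that piece is 32/3.
Total area = 550/3 + 32/3 = 194.

194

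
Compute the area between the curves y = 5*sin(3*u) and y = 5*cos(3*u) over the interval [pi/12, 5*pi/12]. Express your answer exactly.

On [pi/12, 5*pi/12], (5*sin(3*u)) - (5*cos(3*u)) = 5*sin(3*u) - 5*cos(3*u) is ≥ 0 throughout, so the area is a single integral of |5*sin(3*u) - 5*cos(3*u)|.
∫[pi/12,5*pi/12] (5*sin(3*u) - 5*cos(3*u)) du = 10*sqrt(2)/3.

10*sqrt(2)/3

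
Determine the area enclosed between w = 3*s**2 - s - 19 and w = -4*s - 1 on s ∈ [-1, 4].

The difference (3*s**2 - s - 19) - (-4*s - 1) = 3*s**2 + 3*s - 18 changes sign at s = 2 inside [-1, 4], so split the integral there.
∫[-1,2] (3*s**2 + 3*s - 18) ds = -81/2; the area of that piece is 81/2.
∫[2,4] (3*s**2 + 3*s - 18) ds = 38.
Total area = 81/2 + 38 = 157/2.

157/2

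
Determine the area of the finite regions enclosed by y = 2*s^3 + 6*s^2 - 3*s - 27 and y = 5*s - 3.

131/2

Set the curves equal: 2*s^3 + 6*s^2 - 3*s - 27 = 5*s - 3, so 2*s^3 + 6*s^2 - 8*s - 24 = 0, which factors as 2*(s - 2)*(s + 2)*(s + 3) = 0. The curves meet at s = -3, -2, 2.
On [-3, -2], y = 2*s^3 + 6*s^2 - 3*s - 27 is on top; that piece has area ∫[-3,-2] (2*s^3 + 6*s^2 - 8*s - 24) ds = 3/2.
On [-2, 2], y = 5*s - 3 is on top; that piece has area ∫[-2,2] (-(2*s^3 + 6*s^2 - 8*s - 24)) ds = 64.
Total enclosed area = 3/2 + 64 = 131/2.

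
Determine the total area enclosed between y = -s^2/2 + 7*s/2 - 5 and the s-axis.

9/4

The curve meets the s-axis where -s^2/2 + 7*s/2 - 5 = 0, i.e. -(s - 5)*(s - 2)/2 = 0, at s = 2, 5.
On [2, 5] the curve lies above the axis; ∫[2,5] (-s^2/2 + 7*s/2 - 5) ds = 9/4, giving area 9/4.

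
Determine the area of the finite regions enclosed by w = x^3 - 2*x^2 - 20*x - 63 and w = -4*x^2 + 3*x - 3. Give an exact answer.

5137/12

Set the curves equal: x^3 - 2*x^2 - 20*x - 63 = -4*x^2 + 3*x - 3, so x^3 + 2*x^2 - 23*x - 60 = 0, which factors as (x - 5)*(x + 3)*(x + 4) = 0. The curves meet at x = -4, -3, 5.
On [-4, -3], w = x^3 - 2*x^2 - 20*x - 63 is on top; that piece has area ∫[-4,-3] (x^3 + 2*x^2 - 23*x - 60) dx = 17/12.
On [-3, 5], w = -4*x^2 + 3*x - 3 is on top; that piece has area ∫[-3,5] (-(x^3 + 2*x^2 - 23*x - 60)) dx = 1280/3.
Total enclosed area = 17/12 + 1280/3 = 5137/12.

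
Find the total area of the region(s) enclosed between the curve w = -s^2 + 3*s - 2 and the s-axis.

The curve meets the s-axis where -s^2 + 3*s - 2 = 0, i.e. -(s - 2)*(s - 1) = 0, at s = 1, 2.
On [1, 2] the curve lies above the axis; ∫[1,2] (-s^2 + 3*s - 2) ds = 1/6, giving area 1/6.

1/6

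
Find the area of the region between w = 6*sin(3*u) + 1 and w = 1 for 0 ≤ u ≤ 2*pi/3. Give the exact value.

8

The difference (6*sin(3*u) + 1) - (1) = 6*sin(3*u) changes sign at u = pi/3 inside [0, 2*pi/3], so split the integral there.
∫[0,pi/3] (6*sin(3*u)) du = 4.
∫[pi/3,2*pi/3] (6*sin(3*u)) du = -4; the area of that piece is 4.
Total area = 4 + 4 = 8.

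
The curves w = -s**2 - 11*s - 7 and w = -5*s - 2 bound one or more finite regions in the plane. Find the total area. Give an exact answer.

Set the curves equal: -s**2 - 11*s - 7 = -5*s - 2, so -s**2 - 6*s - 5 = 0, which factors as -(s + 1)*(s + 5) = 0. The curves meet at s = -5, -1.
On [-5, -1], w = -s**2 - 11*s - 7 is on top; that piece has area ∫[-5,-1] (-s**2 - 6*s - 5) ds = 32/3.

32/3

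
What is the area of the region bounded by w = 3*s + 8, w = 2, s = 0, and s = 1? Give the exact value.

15/2

On [0, 1], (3*s + 8) - (2) = 3*s + 6 is ≥ 0 throughout, so the area is a single integral of |3*s + 6|.
∫[0,1] (3*s + 6) ds = 15/2.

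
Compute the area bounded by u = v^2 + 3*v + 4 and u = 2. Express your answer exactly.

1/6

Both boundary curves give u as a function of v, so integrate with respect to v. Setting them equal: v^2 + 3*v + 2 = 0, i.e. (v + 1)*(v + 2) = 0, so they meet at v = -2, -1.
For v in [-2, -1], u = v^2 + 3*v + 4 is on the left; area = ∫[-2,-1] (-(v^2 + 3*v + 2)) dv = 1/6.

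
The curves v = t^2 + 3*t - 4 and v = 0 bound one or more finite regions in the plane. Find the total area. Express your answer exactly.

125/6

Set the curves equal: t^2 + 3*t - 4 = 0, so t^2 + 3*t - 4 = 0, which factors as (t - 1)*(t + 4) = 0. The curves meet at t = -4, 1.
On [-4, 1], v = 0 is on top; that piece has area ∫[-4,1] (-(t^2 + 3*t - 4)) dt = 125/6.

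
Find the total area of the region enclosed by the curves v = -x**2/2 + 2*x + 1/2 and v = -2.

18

Set the curves equal: -x**2/2 + 2*x + 1/2 = -2, so -x**2/2 + 2*x + 5/2 = 0, which factors as -(x - 5)*(x + 1)/2 = 0. The curves meet at x = -1, 5.
On [-1, 5], v = -x**2/2 + 2*x + 1/2 is on top; that piece has area ∫[-1,5] (-x**2/2 + 2*x + 5/2) dx = 18.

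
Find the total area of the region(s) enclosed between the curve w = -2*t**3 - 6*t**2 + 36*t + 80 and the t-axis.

999/2

The curve meets the t-axis where -2*t**3 - 6*t**2 + 36*t + 80 = 0, i.e. -2*(t - 4)*(t + 2)*(t + 5) = 0, at t = -5, -2, 4.
On [-5, -2] the curve lies below the axis; ∫[-5,-2] (-2*t**3 - 6*t**2 + 36*t + 80) dt = -135/2, giving area 135/2.
On [-2, 4] the curve lies above the axis; ∫[-2,4] (-2*t**3 - 6*t**2 + 36*t + 80) dt = 432, giving area 432.
Total area = 135/2 + 432 = 999/2.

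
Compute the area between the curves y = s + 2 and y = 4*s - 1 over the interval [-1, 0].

On [-1, 0], (s + 2) - (4*s - 1) = -3*s + 3 is ≥ 0 throughout, so the area is a single integral of |-3*s + 3|.
∫[-1,0] (-3*s + 3) ds = 9/2.

9/2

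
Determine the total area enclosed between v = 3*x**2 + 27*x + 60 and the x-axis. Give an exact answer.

1/2

The curve meets the x-axis where 3*x**2 + 27*x + 60 = 0, i.e. 3*(x + 4)*(x + 5) = 0, at x = -5, -4.
On [-5, -4] the curve lies below the axis; ∫[-5,-4] (3*x**2 + 27*x + 60) dx = -1/2, giving area 1/2.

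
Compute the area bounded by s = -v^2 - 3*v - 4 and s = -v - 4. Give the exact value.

Both boundary curves give s as a function of v, so integrate with respect to v. Setting them equal: -v^2 - 2*v = 0, i.e. -v*(v + 2) = 0, so they meet at v = -2, 0.
For v in [-2, 0], s = -v^2 - 3*v - 4 is on the right; area = ∫[-2,0] (-v^2 - 2*v) dv = 4/3.

4/3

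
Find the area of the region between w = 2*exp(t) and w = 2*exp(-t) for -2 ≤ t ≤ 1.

The difference (2*exp(t)) - (2*exp(-t)) = 2*exp(t) - 2*exp(-t) changes sign at t = 0 inside [-2, 1], so split the integral there.
∫[-2,0] (2*exp(t) - 2*exp(-t)) dt = -2*exp(2) - 2*exp(-2) + 4; the area of that piece is -4 + 2*exp(-2) + 2*exp(2).
∫[0,1] (2*exp(t) - 2*exp(-t)) dt = -4 + 2*exp(-1) + 2*exp(1).
Total area = (-4 + 2*exp(-2) + 2*exp(2)) + (-4 + 2*exp(-1) + 2*exp(1)) = -8 + 2*exp(-2) + 2*exp(-1) + 2*exp(1) + 2*exp(2).

-8 + 2*exp(-2) + 2*exp(-1) + 2*exp(1) + 2*exp(2)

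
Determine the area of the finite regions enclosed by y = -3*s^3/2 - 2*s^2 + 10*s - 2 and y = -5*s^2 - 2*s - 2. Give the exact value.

Set the curves equal: -3*s^3/2 - 2*s^2 + 10*s - 2 = -5*s^2 - 2*s - 2, so -3*s^3/2 + 3*s^2 + 12*s = 0, which factors as -3*s*(s - 4)*(s + 2)/2 = 0. The curves meet at s = -2, 0, 4.
On [-2, 0], y = -5*s^2 - 2*s - 2 is on top; that piece has area ∫[-2,0] (-(-3*s^3/2 + 3*s^2 + 12*s)) ds = 10.
On [0, 4], y = -3*s^3/2 - 2*s^2 + 10*s - 2 is on top; that piece has area ∫[0,4] (-3*s^3/2 + 3*s^2 + 12*s) ds = 64.
Total enclosed area = 10 + 64 = 74.

74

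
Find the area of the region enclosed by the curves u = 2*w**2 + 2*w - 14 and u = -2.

Both boundary curves give u as a function of w, so integrate with respect to w. Setting them equal: 2*w**2 + 2*w - 12 = 0, i.e. 2*(w - 2)*(w + 3) = 0, so they meet at w = -3, 2.
For w in [-3, 2], u = 2*w**2 + 2*w - 14 is on the left; area = ∫[-3,2] (-(2*w**2 + 2*w - 12)) dw = 125/3.

125/3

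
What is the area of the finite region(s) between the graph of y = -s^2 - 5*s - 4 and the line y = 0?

9/2

The curve meets the s-axis where -s^2 - 5*s - 4 = 0, i.e. -(s + 1)*(s + 4) = 0, at s = -4, -1.
On [-4, -1] the curve lies above the axis; ∫[-4,-1] (-s^2 - 5*s - 4) ds = 9/2, giving area 9/2.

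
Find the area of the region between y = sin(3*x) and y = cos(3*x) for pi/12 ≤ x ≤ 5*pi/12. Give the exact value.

2*sqrt(2)/3

On [pi/12, 5*pi/12], (sin(3*x)) - (cos(3*x)) = sin(3*x) - cos(3*x) is ≥ 0 throughout, so the area is a single integral of |sin(3*x) - cos(3*x)|.
∫[pi/12,5*pi/12] (sin(3*x) - cos(3*x)) dx = 2*sqrt(2)/3.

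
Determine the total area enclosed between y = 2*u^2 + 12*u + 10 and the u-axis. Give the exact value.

The curve meets the u-axis where 2*u^2 + 12*u + 10 = 0, i.e. 2*(u + 1)*(u + 5) = 0, at u = -5, -1.
On [-5, -1] the curve lies below the axis; ∫[-5,-1] (2*u^2 + 12*u + 10) du = -64/3, giving area 64/3.

64/3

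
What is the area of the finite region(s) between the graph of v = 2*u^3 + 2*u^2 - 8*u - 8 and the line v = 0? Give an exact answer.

71/3

The curve meets the u-axis where 2*u^3 + 2*u^2 - 8*u - 8 = 0, i.e. 2*(u - 2)*(u + 1)*(u + 2) = 0, at u = -2, -1, 2.
On [-2, -1] the curve lies above the axis; ∫[-2,-1] (2*u^3 + 2*u^2 - 8*u - 8) du = 7/6, giving area 7/6.
On [-1, 2] the curve lies below the axis; ∫[-1,2] (2*u^3 + 2*u^2 - 8*u - 8) du = -45/2, giving area 45/2.
Total area = 7/6 + 45/2 = 71/3.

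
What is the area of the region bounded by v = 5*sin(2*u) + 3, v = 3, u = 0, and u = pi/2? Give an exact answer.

On [0, pi/2], (5*sin(2*u) + 3) - (3) = 5*sin(2*u) is ≥ 0 throughout, so the area is a single integral of |5*sin(2*u)|.
∫[0,pi/2] (5*sin(2*u)) du = 5.

5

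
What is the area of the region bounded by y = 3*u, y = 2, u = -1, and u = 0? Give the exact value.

On [-1, 0], (3*u) - (2) = 3*u - 2 is ≤ 0 throughout, so the area is a single integral of |3*u - 2|.
∫[-1,0] (3*u - 2) du = -7/2; the area of that piece is 7/2.

7/2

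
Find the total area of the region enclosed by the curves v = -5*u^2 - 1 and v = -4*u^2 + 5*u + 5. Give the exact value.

1/6

Set the curves equal: -5*u^2 - 1 = -4*u^2 + 5*u + 5, so -u^2 - 5*u - 6 = 0, which factors as -(u + 2)*(u + 3) = 0. The curves meet at u = -3, -2.
On [-3, -2], v = -5*u^2 - 1 is on top; that piece has area ∫[-3,-2] (-u^2 - 5*u - 6) du = 1/6.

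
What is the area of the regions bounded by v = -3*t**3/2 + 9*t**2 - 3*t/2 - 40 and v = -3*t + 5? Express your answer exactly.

1221/8

Set the curves equal: -3*t**3/2 + 9*t**2 - 3*t/2 - 40 = -3*t + 5, so -3*t**3/2 + 9*t**2 + 3*t/2 - 45 = 0, which factors as -3*(t - 5)*(t - 3)*(t + 2)/2 = 0. The curves meet at t = -2, 3, 5.
On [-2, 3], v = -3*t + 5 is on top; that piece has area ∫[-2,3] (-(-3*t**3/2 + 9*t**2 + 3*t/2 - 45)) dt = 1125/8.
On [3, 5], v = -3*t**3/2 + 9*t**2 - 3*t/2 - 40 is on top; that piece has area ∫[3,5] (-3*t**3/2 + 9*t**2 + 3*t/2 - 45) dt = 12.
Total enclosed area = 1125/8 + 12 = 1221/8.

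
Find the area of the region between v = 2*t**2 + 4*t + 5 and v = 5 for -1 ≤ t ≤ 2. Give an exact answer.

44/3

The difference (2*t**2 + 4*t + 5) - (5) = 2*t**2 + 4*t changes sign at t = 0 inside [-1, 2], so split the integral there.
∫[-1,0] (2*t**2 + 4*t) dt = -4/3; the area of that piece is 4/3.
∫[0,2] (2*t**2 + 4*t) dt = 40/3.
Total area = 4/3 + 40/3 = 44/3.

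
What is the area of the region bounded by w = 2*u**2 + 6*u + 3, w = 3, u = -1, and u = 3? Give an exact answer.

142/3

The difference (2*u**2 + 6*u + 3) - (3) = 2*u**2 + 6*u changes sign at u = 0 inside [-1, 3], so split the integral there.
∫[-1,0] (2*u**2 + 6*u) du = -7/3; the area of that piece is 7/3.
∫[0,3] (2*u**2 + 6*u) du = 45.
Total area = 7/3 + 45 = 142/3.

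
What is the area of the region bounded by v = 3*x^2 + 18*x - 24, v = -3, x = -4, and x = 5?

The difference (3*x^2 + 18*x - 24) - (-3) = 3*x^2 + 18*x - 21 changes sign at x = 1 inside [-4, 5], so split the integral there.
∫[-4,1] (3*x^2 + 18*x - 21) dx = -175; the area of that piece is 175.
∫[1,5] (3*x^2 + 18*x - 21) dx = 256.
Total area = 175 + 256 = 431.

431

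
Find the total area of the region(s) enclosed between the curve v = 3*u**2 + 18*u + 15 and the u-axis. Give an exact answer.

32

The curve meets the u-axis where 3*u**2 + 18*u + 15 = 0, i.e. 3*(u + 1)*(u + 5) = 0, at u = -5, -1.
On [-5, -1] the curve lies below the axis; ∫[-5,-1] (3*u**2 + 18*u + 15) du = -32, giving area 32.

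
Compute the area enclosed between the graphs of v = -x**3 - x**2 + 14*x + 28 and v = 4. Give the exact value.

Set the curves equal: -x**3 - x**2 + 14*x + 28 = 4, so -x**3 - x**2 + 14*x + 24 = 0, which factors as -(x - 4)*(x + 2)*(x + 3) = 0. The curves meet at x = -3, -2, 4.
On [-3, -2], v = 4 is on top; that piece has area ∫[-3,-2] (-(-x**3 - x**2 + 14*x + 24)) dx = 13/12.
On [-2, 4], v = -x**3 - x**2 + 14*x + 28 is on top; that piece has area ∫[-2,4] (-x**3 - x**2 + 14*x + 24) dx = 144.
Total enclosed area = 13/12 + 144 = 1741/12.

1741/12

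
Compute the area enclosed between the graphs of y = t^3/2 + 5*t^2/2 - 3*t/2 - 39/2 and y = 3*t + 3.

Set the curves equal: t^3/2 + 5*t^2/2 - 3*t/2 - 39/2 = 3*t + 3, so t^3/2 + 5*t^2/2 - 9*t/2 - 45/2 = 0, which factors as (t - 3)*(t + 3)*(t + 5)/2 = 0. The curves meet at t = -5, -3, 3.
On [-5, -3], y = t^3/2 + 5*t^2/2 - 3*t/2 - 39/2 is on top; that piece has area ∫[-5,-3] (t^3/2 + 5*t^2/2 - 9*t/2 - 45/2) dt = 14/3.
On [-3, 3], y = 3*t + 3 is on top; that piece has area ∫[-3,3] (-(t^3/2 + 5*t^2/2 - 9*t/2 - 45/2)) dt = 90.
Total enclosed area = 14/3 + 90 = 284/3.

284/3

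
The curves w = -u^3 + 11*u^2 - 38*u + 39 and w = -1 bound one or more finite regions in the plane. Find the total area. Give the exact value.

37/12

Set the curves equal: -u^3 + 11*u^2 - 38*u + 39 = -1, so -u^3 + 11*u^2 - 38*u + 40 = 0, which factors as -(u - 5)*(u - 4)*(u - 2) = 0. The curves meet at u = 2, 4, 5.
On [2, 4], w = -1 is on top; that piece has area ∫[2,4] (-(-u^3 + 11*u^2 - 38*u + 40)) du = 8/3.
On [4, 5], w = -u^3 + 11*u^2 - 38*u + 39 is on top; that piece has area ∫[4,5] (-u^3 + 11*u^2 - 38*u + 40) du = 5/12.
Total enclosed area = 8/3 + 5/12 = 37/12.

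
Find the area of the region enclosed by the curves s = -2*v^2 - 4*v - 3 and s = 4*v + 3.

8/3

Both boundary curves give s as a function of v, so integrate with respect to v. Setting them equal: -2*v^2 - 8*v - 6 = 0, i.e. -2*(v + 1)*(v + 3) = 0, so they meet at v = -3, -1.
For v in [-3, -1], s = -2*v^2 - 4*v - 3 is on the right; area = ∫[-3,-1] (-2*v^2 - 8*v - 6) dv = 8/3.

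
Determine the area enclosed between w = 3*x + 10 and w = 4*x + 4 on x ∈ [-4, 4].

On [-4, 4], (3*x + 10) - (4*x + 4) = -x + 6 is ≥ 0 throughout, so the area is a single integral of |-x + 6|.
∫[-4,4] (-x + 6) dx = 48.

48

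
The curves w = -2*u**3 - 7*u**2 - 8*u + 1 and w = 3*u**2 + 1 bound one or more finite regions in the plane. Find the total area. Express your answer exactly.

71/3

Set the curves equal: -2*u**3 - 7*u**2 - 8*u + 1 = 3*u**2 + 1, so -2*u**3 - 10*u**2 - 8*u = 0, which factors as -2*u*(u + 1)*(u + 4) = 0. The curves meet at u = -4, -1, 0.
On [-4, -1], w = 3*u**2 + 1 is on top; that piece has area ∫[-4,-1] (-(-2*u**3 - 10*u**2 - 8*u)) du = 45/2.
On [-1, 0], w = -2*u**3 - 7*u**2 - 8*u + 1 is on top; that piece has area ∫[-1,0] (-2*u**3 - 10*u**2 - 8*u) du = 7/6.
Total enclosed area = 45/2 + 7/6 = 71/3.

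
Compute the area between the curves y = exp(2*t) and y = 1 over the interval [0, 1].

On [0, 1], (exp(2*t)) - (1) = exp(2*t) - 1 is ≥ 0 throughout, so the area is a single integral of |exp(2*t) - 1|.
∫[0,1] (exp(2*t) - 1) dt = -3/2 + exp(2)/2.

-3/2 + exp(2)/2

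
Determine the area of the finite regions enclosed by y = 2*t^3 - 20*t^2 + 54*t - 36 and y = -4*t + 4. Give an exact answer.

Set the curves equal: 2*t^3 - 20*t^2 + 54*t - 36 = -4*t + 4, so 2*t^3 - 20*t^2 + 58*t - 40 = 0, which factors as 2*(t - 5)*(t - 4)*(t - 1) = 0. The curves meet at t = 1, 4, 5.
On [1, 4], y = 2*t^3 - 20*t^2 + 54*t - 36 is on top; that piece has area ∫[1,4] (2*t^3 - 20*t^2 + 58*t - 40) dt = 45/2.
On [4, 5], y = -4*t + 4 is on top; that piece has area ∫[4,5] (-(2*t^3 - 20*t^2 + 58*t - 40)) dt = 7/6.
Total enclosed area = 45/2 + 7/6 = 71/3.

71/3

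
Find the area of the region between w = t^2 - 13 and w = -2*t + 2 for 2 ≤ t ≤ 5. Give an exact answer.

67/3

The difference (t^2 - 13) - (-2*t + 2) = t^2 + 2*t - 15 changes sign at t = 3 inside [2, 5], so split the integral there.
∫[2,3] (t^2 + 2*t - 15) dt = -11/3; the area of that piece is 11/3.
∫[3,5] (t^2 + 2*t - 15) dt = 56/3.
Total area = 11/3 + 56/3 = 67/3.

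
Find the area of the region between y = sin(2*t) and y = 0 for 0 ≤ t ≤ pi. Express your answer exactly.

The difference (sin(2*t)) - (0) = sin(2*t) changes sign at t = pi/2 inside [0, pi], so split the integral there.
∫[0,pi/2] (sin(2*t)) dt = 1.
∫[pi/2,pi] (sin(2*t)) dt = -1; the area of that piece is 1.
Total area = 1 + 1 = 2.

2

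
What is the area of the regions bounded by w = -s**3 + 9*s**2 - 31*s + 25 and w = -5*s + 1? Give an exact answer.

Set the curves equal: -s**3 + 9*s**2 - 31*s + 25 = -5*s + 1, so -s**3 + 9*s**2 - 26*s + 24 = 0, which factors as -(s - 4)*(s - 3)*(s - 2) = 0. The curves meet at s = 2, 3, 4.
On [2, 3], w = -5*s + 1 is on top; that piece has area ∫[2,3] (-(-s**3 + 9*s**2 - 26*s + 24)) ds = 1/4.
On [3, 4], w = -s**3 + 9*s**2 - 31*s + 25 is on top; that piece has area ∫[3,4] (-s**3 + 9*s**2 - 26*s + 24) ds = 1/4.
Total enclosed area = 1/4 + 1/4 = 1/2.

1/2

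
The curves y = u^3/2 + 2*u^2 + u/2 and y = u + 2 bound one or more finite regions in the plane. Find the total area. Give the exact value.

Set the curves equal: u^3/2 + 2*u^2 + u/2 = u + 2, so u^3/2 + 2*u^2 - u/2 - 2 = 0, which factors as (u - 1)*(u + 1)*(u + 4)/2 = 0. The curves meet at u = -4, -1, 1.
On [-4, -1], y = u^3/2 + 2*u^2 + u/2 is on top; that piece has area ∫[-4,-1] (u^3/2 + 2*u^2 - u/2 - 2) du = 63/8.
On [-1, 1], y = u + 2 is on top; that piece has area ∫[-1,1] (-(u^3/2 + 2*u^2 - u/2 - 2)) du = 8/3.
Total enclosed area = 63/8 + 8/3 = 253/24.

253/24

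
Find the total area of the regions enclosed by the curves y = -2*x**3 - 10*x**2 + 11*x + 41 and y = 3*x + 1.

Set the curves equal: -2*x**3 - 10*x**2 + 11*x + 41 = 3*x + 1, so -2*x**3 - 10*x**2 + 8*x + 40 = 0, which factors as -2*(x - 2)*(x + 2)*(x + 5) = 0. The curves meet at x = -5, -2, 2.
On [-5, -2], y = 3*x + 1 is on top; that piece has area ∫[-5,-2] (-(-2*x**3 - 10*x**2 + 8*x + 40)) dx = 99/2.
On [-2, 2], y = -2*x**3 - 10*x**2 + 11*x + 41 is on top; that piece has area ∫[-2,2] (-2*x**3 - 10*x**2 + 8*x + 40) dx = 320/3.
Total enclosed area = 99/2 + 320/3 = 937/6.

937/6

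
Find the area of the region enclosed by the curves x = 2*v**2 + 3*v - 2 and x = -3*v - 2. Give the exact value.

Both boundary curves give x as a function of v, so integrate with respect to v. Setting them equal: 2*v**2 + 6*v = 0, i.e. 2*v*(v + 3) = 0, so they meet at v = -3, 0.
For v in [-3, 0], x = 2*v**2 + 3*v - 2 is on the left; area = ∫[-3,0] (-(2*v**2 + 6*v)) dv = 9.

9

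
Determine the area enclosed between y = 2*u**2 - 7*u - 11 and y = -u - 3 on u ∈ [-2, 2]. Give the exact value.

98/3

The difference (2*u**2 - 7*u - 11) - (-u - 3) = 2*u**2 - 6*u - 8 changes sign at u = -1 inside [-2, 2], so split the integral there.
∫[-2,-1] (2*u**2 - 6*u - 8) du = 17/3.
∫[-1,2] (2*u**2 - 6*u - 8) du = -27; the area of that piece is 27.
Total area = 17/3 + 27 = 98/3.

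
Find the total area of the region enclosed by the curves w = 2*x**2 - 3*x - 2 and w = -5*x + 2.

9

Set the curves equal: 2*x**2 - 3*x - 2 = -5*x + 2, so 2*x**2 + 2*x - 4 = 0, which factors as 2*(x - 1)*(x + 2) = 0. The curves meet at x = -2, 1.
On [-2, 1], w = -5*x + 2 is on top; that piece has area ∫[-2,1] (-(2*x**2 + 2*x - 4)) dx = 9.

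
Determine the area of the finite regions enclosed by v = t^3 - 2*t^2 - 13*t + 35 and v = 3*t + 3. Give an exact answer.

568/3

Set the curves equal: t^3 - 2*t^2 - 13*t + 35 = 3*t + 3, so t^3 - 2*t^2 - 16*t + 32 = 0, which factors as (t - 4)*(t - 2)*(t + 4) = 0. The curves meet at t = -4, 2, 4.
On [-4, 2], v = t^3 - 2*t^2 - 13*t + 35 is on top; that piece has area ∫[-4,2] (t^3 - 2*t^2 - 16*t + 32) dt = 180.
On [2, 4], v = 3*t + 3 is on top; that piece has area ∫[2,4] (-(t^3 - 2*t^2 - 16*t + 32)) dt = 28/3.
Total enclosed area = 180 + 28/3 = 568/3.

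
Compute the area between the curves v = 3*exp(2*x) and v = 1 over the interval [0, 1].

On [0, 1], (3*exp(2*x)) - (1) = 3*exp(2*x) - 1 is ≥ 0 throughout, so the area is a single integral of |3*exp(2*x) - 1|.
∫[0,1] (3*exp(2*x) - 1) dx = -5/2 + 3*exp(2)/2.

-5/2 + 3*exp(2)/2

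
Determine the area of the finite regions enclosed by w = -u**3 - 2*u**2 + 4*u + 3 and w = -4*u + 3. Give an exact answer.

Set the curves equal: -u**3 - 2*u**2 + 4*u + 3 = -4*u + 3, so -u**3 - 2*u**2 + 8*u = 0, which factors as -u*(u - 2)*(u + 4) = 0. The curves meet at u = -4, 0, 2.
On [-4, 0], w = -4*u + 3 is on top; that piece has area ∫[-4,0] (-(-u**3 - 2*u**2 + 8*u)) du = 128/3.
On [0, 2], w = -u**3 - 2*u**2 + 4*u + 3 is on top; that piece has area ∫[0,2] (-u**3 - 2*u**2 + 8*u) du = 20/3.
Total enclosed area = 128/3 + 20/3 = 148/3.

148/3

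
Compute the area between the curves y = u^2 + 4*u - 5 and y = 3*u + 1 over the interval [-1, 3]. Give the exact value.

The difference (u^2 + 4*u - 5) - (3*u + 1) = u^2 + u - 6 changes sign at u = 2 inside [-1, 3], so split the integral there.
∫[-1,2] (u^2 + u - 6) du = -27/2; the area of that piece is 27/2.
∫[2,3] (u^2 + u - 6) du = 17/6.
Total area = 27/2 + 17/6 = 49/3.

49/3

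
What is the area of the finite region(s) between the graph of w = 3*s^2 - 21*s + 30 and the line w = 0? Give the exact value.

27/2

The curve meets the s-axis where 3*s^2 - 21*s + 30 = 0, i.e. 3*(s - 5)*(s - 2) = 0, at s = 2, 5.
On [2, 5] the curve lies below the axis; ∫[2,5] (3*s^2 - 21*s + 30) ds = -27/2, giving area 27/2.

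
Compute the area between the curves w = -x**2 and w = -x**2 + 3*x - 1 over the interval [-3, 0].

On [-3, 0], (-x**2) - (-x**2 + 3*x - 1) = -3*x + 1 is ≥ 0 throughout, so the area is a single integral of |-3*x + 1|.
∫[-3,0] (-3*x + 1) dx = 33/2.

33/2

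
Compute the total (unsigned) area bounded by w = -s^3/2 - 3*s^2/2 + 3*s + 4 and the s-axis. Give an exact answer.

The curve meets the s-axis where -s^3/2 - 3*s^2/2 + 3*s + 4 = 0, i.e. -(s - 2)*(s + 1)*(s + 4)/2 = 0, at s = -4, -1, 2.
On [-4, -1] the curve lies below the axis; ∫[-4,-1] (-s^3/2 - 3*s^2/2 + 3*s + 4) ds = -81/8, giving area 81/8.
On [-1, 2] the curve lies above the axis; ∫[-1,2] (-s^3/2 - 3*s^2/2 + 3*s + 4) ds = 81/8, giving area 81/8.
Total area = 81/8 + 81/8 = 81/4.

81/4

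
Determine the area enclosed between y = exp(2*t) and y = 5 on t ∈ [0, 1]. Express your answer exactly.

-19/2 + exp(2)/2 + 5*log(5)

The difference (exp(2*t)) - (5) = exp(2*t) - 5 changes sign at t = log(5)/2 inside [0, 1], so split the integral there.
∫[0,log(5)/2] (exp(2*t) - 5) dt = 2 - 5*log(5)/2; the area of that piece is -2 + 5*log(5)/2.
∫[log(5)/2,1] (exp(2*t) - 5) dt = -15/2 + exp(2)/2 + 5*log(5)/2.
Total area = (-2 + 5*log(5)/2) + (-15/2 + exp(2)/2 + 5*log(5)/2) = -19/2 + exp(2)/2 + 5*log(5).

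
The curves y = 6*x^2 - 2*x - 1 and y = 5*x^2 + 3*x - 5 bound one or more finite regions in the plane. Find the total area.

9/2

Set the curves equal: 6*x^2 - 2*x - 1 = 5*x^2 + 3*x - 5, so x^2 - 5*x + 4 = 0, which factors as (x - 4)*(x - 1) = 0. The curves meet at x = 1, 4.
On [1, 4], y = 5*x^2 + 3*x - 5 is on top; that piece has area ∫[1,4] (-(x^2 - 5*x + 4)) dx = 9/2.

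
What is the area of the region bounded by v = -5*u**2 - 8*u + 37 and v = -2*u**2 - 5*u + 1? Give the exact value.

343/2

Set the curves equal: -5*u**2 - 8*u + 37 = -2*u**2 - 5*u + 1, so -3*u**2 - 3*u + 36 = 0, which factors as -3*(u - 3)*(u + 4) = 0. The curves meet at u = -4, 3.
On [-4, 3], v = -5*u**2 - 8*u + 37 is on top; that piece has area ∫[-4,3] (-3*u**2 - 3*u + 36) du = 343/2.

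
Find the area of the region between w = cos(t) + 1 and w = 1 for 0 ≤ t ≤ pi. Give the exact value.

2

The difference (cos(t) + 1) - (1) = cos(t) changes sign at t = pi/2 inside [0, pi], so split the integral there.
∫[0,pi/2] (cos(t)) dt = 1.
∫[pi/2,pi] (cos(t)) dt = -1; the area of that piece is 1.
Total area = 1 + 1 = 2.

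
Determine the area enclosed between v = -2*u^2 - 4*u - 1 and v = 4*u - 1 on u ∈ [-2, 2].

32

The difference (-2*u^2 - 4*u - 1) - (4*u - 1) = -2*u^2 - 8*u changes sign at u = 0 inside [-2, 2], so split the integral there.
∫[-2,0] (-2*u^2 - 8*u) du = 32/3.
∫[0,2] (-2*u^2 - 8*u) du = -64/3; the area of that piece is 64/3.
Total area = 32/3 + 64/3 = 32.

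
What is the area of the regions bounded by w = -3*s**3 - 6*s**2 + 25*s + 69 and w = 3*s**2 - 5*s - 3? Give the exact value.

Set the curves equal: -3*s**3 - 6*s**2 + 25*s + 69 = 3*s**2 - 5*s - 3, so -3*s**3 - 9*s**2 + 30*s + 72 = 0, which factors as -3*(s - 3)*(s + 2)*(s + 4) = 0. The curves meet at s = -4, -2, 3.
On [-4, -2], w = 3*s**2 - 5*s - 3 is on top; that piece has area ∫[-4,-2] (-(-3*s**3 - 9*s**2 + 30*s + 72)) ds = 24.
On [-2, 3], w = -3*s**3 - 6*s**2 + 25*s + 69 is on top; that piece has area ∫[-2,3] (-3*s**3 - 9*s**2 + 30*s + 72) ds = 1125/4.
Total enclosed area = 24 + 1125/4 = 1221/4.

1221/4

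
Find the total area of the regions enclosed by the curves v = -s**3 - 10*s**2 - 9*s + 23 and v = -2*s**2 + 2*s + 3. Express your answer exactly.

Set the curves equal: -s**3 - 10*s**2 - 9*s + 23 = -2*s**2 + 2*s + 3, so -s**3 - 8*s**2 - 11*s + 20 = 0, which factors as -(s - 1)*(s + 4)*(s + 5) = 0. The curves meet at s = -5, -4, 1.
On [-5, -4], v = -2*s**2 + 2*s + 3 is on top; that piece has area ∫[-5,-4] (-(-s**3 - 8*s**2 - 11*s + 20)) ds = 11/12.
On [-4, 1], v = -s**3 - 10*s**2 - 9*s + 23 is on top; that piece has area ∫[-4,1] (-s**3 - 8*s**2 - 11*s + 20) ds = 875/12.
Total enclosed area = 11/12 + 875/12 = 443/6.

443/6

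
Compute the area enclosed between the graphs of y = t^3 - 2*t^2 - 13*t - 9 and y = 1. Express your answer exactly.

1741/12

Set the curves equal: t^3 - 2*t^2 - 13*t - 9 = 1, so t^3 - 2*t^2 - 13*t - 10 = 0, which factors as (t - 5)*(t + 1)*(t + 2) = 0. The curves meet at t = -2, -1, 5.
On [-2, -1], y = t^3 - 2*t^2 - 13*t - 9 is on top; that piece has area ∫[-2,-1] (t^3 - 2*t^2 - 13*t - 10) dt = 13/12.
On [-1, 5], y = 1 is on top; that piece has area ∫[-1,5] (-(t^3 - 2*t^2 - 13*t - 10)) dt = 144.
Total enclosed area = 13/12 + 144 = 1741/12.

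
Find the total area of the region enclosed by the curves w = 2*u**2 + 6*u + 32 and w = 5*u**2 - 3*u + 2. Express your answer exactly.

343/2

Set the curves equal: 2*u**2 + 6*u + 32 = 5*u**2 - 3*u + 2, so -3*u**2 + 9*u + 30 = 0, which factors as -3*(u - 5)*(u + 2) = 0. The curves meet at u = -2, 5.
On [-2, 5], w = 2*u**2 + 6*u + 32 is on top; that piece has area ∫[-2,5] (-3*u**2 + 9*u + 30) du = 343/2.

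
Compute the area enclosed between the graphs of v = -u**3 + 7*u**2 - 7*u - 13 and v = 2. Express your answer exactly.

Set the curves equal: -u**3 + 7*u**2 - 7*u - 13 = 2, so -u**3 + 7*u**2 - 7*u - 15 = 0, which factors as -(u - 5)*(u - 3)*(u + 1) = 0. The curves meet at u = -1, 3, 5.
On [-1, 3], v = 2 is on top; that piece has area ∫[-1,3] (-(-u**3 + 7*u**2 - 7*u - 15)) du = 128/3.
On [3, 5], v = -u**3 + 7*u**2 - 7*u - 13 is on top; that piece has area ∫[3,5] (-u**3 + 7*u**2 - 7*u - 15) du = 20/3.
Total enclosed area = 128/3 + 20/3 = 148/3.

148/3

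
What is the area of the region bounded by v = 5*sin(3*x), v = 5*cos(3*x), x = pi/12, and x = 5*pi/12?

10*sqrt(2)/3

On [pi/12, 5*pi/12], (5*sin(3*x)) - (5*cos(3*x)) = 5*sin(3*x) - 5*cos(3*x) is ≥ 0 throughout, so the area is a single integral of |5*sin(3*x) - 5*cos(3*x)|.
∫[pi/12,5*pi/12] (5*sin(3*x) - 5*cos(3*x)) dx = 10*sqrt(2)/3.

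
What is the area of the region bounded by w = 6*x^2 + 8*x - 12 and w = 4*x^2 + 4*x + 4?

72

Set the curves equal: 6*x^2 + 8*x - 12 = 4*x^2 + 4*x + 4, so 2*x^2 + 4*x - 16 = 0, which factors as 2*(x - 2)*(x + 4) = 0. The curves meet at x = -4, 2.
On [-4, 2], w = 4*x^2 + 4*x + 4 is on top; that piece has area ∫[-4,2] (-(2*x^2 + 4*x - 16)) dx = 72.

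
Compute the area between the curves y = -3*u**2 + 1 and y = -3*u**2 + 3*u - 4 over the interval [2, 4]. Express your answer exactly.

8

On [2, 4], (-3*u**2 + 1) - (-3*u**2 + 3*u - 4) = -3*u + 5 is ≤ 0 throughout, so the area is a single integral of |-3*u + 5|.
∫[2,4] (-3*u + 5) du = -8; the area of that piece is 8.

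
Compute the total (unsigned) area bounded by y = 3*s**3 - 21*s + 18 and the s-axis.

393/4

The curve meets the s-axis where 3*s**3 - 21*s + 18 = 0, i.e. 3*(s - 2)*(s - 1)*(s + 3) = 0, at s = -3, 1, 2.
On [-3, 1] the curve lies above the axis; ∫[-3,1] (3*s**3 - 21*s + 18) ds = 96, giving area 96.
On [1, 2] the curve lies below the axis; ∫[1,2] (3*s**3 - 21*s + 18) ds = -9/4, giving area 9/4.
Total area = 96 + 9/4 = 393/4.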